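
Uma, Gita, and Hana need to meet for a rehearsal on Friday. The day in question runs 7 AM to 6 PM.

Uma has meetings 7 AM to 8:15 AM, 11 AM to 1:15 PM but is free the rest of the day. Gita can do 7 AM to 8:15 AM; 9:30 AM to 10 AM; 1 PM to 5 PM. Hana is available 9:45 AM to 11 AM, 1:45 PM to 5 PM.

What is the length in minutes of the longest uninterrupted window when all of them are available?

195

Uma free: 08:15-11:00, 13:15-18:00 (invert busy blocks within the working day).
Gita free: 07:00-08:15, 09:30-10:00, 13:00-17:00.
Hana free: 09:45-11:00, 13:45-17:00.
Uma ∩ Gita: 09:30-10:00, 13:15-17:00.
Uma ∩ Gita ∩ Hana: 09:45-10:00, 13:45-17:00.
The longest is 13:45-17:00 at 195 minutes.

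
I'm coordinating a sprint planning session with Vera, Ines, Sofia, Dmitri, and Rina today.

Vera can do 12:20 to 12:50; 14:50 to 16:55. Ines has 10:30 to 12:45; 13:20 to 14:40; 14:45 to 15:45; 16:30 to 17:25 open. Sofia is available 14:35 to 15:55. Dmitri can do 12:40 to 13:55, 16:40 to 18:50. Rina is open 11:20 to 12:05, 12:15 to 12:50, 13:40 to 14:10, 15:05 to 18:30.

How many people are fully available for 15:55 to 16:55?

2

Vera and Rina can make the full 15:55-16:55 slot — that's 2.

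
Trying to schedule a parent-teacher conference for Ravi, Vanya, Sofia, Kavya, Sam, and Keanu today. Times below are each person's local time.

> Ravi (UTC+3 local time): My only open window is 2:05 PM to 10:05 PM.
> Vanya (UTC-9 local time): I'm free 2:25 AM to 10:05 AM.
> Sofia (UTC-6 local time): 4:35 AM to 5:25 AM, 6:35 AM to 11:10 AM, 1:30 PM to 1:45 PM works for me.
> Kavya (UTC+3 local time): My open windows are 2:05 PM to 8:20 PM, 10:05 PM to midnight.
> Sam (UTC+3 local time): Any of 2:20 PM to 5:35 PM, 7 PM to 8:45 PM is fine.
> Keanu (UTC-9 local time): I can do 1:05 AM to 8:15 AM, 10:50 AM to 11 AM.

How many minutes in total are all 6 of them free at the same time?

190

Ravi in UTC: 11:05-19:05 (subtract 3h to convert from UTC+3).
Vanya in UTC: 11:25-19:05 (add 9h to convert from UTC-9).
Sofia in UTC: 10:35-11:25, 12:35-17:10, 19:30-19:45 (add 6h to convert from UTC-6).
Kavya in UTC: 11:05-17:20, 19:05-21:00 (subtract 3h to convert from UTC+3).
Sam in UTC: 11:20-14:35, 16:00-17:45 (subtract 3h to convert from UTC+3).
Keanu in UTC: 10:05-17:15, 19:50-20:00 (add 9h to convert from UTC-9).
Ravi ∩ Vanya: 11:25-19:05.
Ravi ∩ Vanya ∩ Sofia: 12:35-17:10.
Ravi ∩ Vanya ∩ Sofia ∩ Kavya: 12:35-17:10.
Ravi ∩ Vanya ∩ Sofia ∩ Kavya ∩ Sam: 12:35-14:35, 16:00-17:10.
Ravi ∩ Vanya ∩ Sofia ∩ Kavya ∩ Sam ∩ Keanu: 12:35-14:35, 16:00-17:10.
Summing the common windows: 120 + 70 = 190 minutes.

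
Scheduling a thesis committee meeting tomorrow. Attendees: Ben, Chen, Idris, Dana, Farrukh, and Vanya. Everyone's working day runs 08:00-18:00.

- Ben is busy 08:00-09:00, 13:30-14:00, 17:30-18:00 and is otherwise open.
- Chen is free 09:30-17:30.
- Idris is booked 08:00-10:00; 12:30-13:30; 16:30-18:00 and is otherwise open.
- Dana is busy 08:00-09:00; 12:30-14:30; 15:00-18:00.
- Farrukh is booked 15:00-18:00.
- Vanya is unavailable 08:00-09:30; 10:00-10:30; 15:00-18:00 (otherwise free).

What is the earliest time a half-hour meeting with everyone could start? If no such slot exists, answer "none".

10:30

Ben free: 09:00-13:30, 14:00-17:30 (invert busy blocks within the working day).
Chen free: 09:30-17:30.
Idris free: 10:00-12:30, 13:30-16:30 (invert busy blocks within the working day).
Dana free: 09:00-12:30, 14:30-15:00 (invert busy blocks within the working day).
Farrukh free: 08:00-15:00 (invert busy blocks within the working day).
Vanya free: 09:30-10:00, 10:30-15:00 (invert busy blocks within the working day).
Ben ∩ Chen: 09:30-13:30, 14:00-17:30.
Ben ∩ Chen ∩ Idris: 10:00-12:30, 14:00-16:30.
Ben ∩ Chen ∩ Idris ∩ Dana: 10:00-12:30, 14:30-15:00.
Ben ∩ Chen ∩ Idris ∩ Dana ∩ Farrukh: 10:00-12:30, 14:30-15:00.
Ben ∩ Chen ∩ Idris ∩ Dana ∩ Farrukh ∩ Vanya: 10:30-12:30, 14:30-15:00.
The first common window of at least 30 minutes is 10:30-12:30, so the earliest start is 10:30.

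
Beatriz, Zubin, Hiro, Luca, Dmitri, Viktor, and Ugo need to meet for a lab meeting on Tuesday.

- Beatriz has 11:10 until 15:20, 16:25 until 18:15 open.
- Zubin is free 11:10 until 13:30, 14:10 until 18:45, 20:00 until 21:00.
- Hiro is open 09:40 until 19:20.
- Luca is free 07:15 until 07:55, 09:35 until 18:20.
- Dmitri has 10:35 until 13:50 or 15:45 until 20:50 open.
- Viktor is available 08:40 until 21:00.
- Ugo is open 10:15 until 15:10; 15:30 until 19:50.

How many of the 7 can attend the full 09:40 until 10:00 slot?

3

Hiro, Luca, and Viktor can make the full 09:40-10:00 slot — that's 3.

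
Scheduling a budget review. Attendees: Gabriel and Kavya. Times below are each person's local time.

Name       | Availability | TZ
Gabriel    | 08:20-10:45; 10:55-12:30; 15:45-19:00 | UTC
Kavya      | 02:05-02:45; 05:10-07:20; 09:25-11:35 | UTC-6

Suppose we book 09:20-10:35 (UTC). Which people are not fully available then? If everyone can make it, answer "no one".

Kavya

Gabriel in UTC: 08:20-10:45, 10:55-12:30, 15:45-19:00.
Kavya in UTC: 08:05-08:45, 11:10-13:20, 15:25-17:35 (add 6h to convert from UTC-6).
Gabriel: free for 09:20-10:35. Kavya: not fully free for 09:20-10:35.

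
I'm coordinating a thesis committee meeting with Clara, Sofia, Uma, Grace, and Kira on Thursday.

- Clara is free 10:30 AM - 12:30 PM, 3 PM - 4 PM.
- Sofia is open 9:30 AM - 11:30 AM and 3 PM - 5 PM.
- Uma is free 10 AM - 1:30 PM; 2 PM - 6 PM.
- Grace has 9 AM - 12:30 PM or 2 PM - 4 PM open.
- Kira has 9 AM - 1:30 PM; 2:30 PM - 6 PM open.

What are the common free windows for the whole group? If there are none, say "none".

Clara ∩ Sofia: 10:30-11:30, 15:00-16:00.
Clara ∩ Sofia ∩ Uma: 10:30-11:30, 15:00-16:00.
Clara ∩ Sofia ∩ Uma ∩ Grace: 10:30-11:30, 15:00-16:00.
Clara ∩ Sofia ∩ Uma ∩ Grace ∩ Kira: 10:30-11:30, 15:00-16:00.
Those are the intersection windows.

10:30-11:30, 15:00-16:00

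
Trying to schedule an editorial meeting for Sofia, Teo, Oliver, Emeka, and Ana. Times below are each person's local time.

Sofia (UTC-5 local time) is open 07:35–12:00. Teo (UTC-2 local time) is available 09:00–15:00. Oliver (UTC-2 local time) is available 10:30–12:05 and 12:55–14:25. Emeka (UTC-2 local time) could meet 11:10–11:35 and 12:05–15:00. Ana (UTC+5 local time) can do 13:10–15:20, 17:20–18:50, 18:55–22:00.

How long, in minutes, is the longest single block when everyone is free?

90

Sofia in UTC: 12:35-17:00 (add 5h to convert from UTC-5).
Teo in UTC: 11:00-17:00 (add 2h to convert from UTC-2).
Oliver in UTC: 12:30-14:05, 14:55-16:25 (add 2h to convert from UTC-2).
Emeka in UTC: 13:10-13:35, 14:05-17:00 (add 2h to convert from UTC-2).
Ana in UTC: 08:10-10:20, 12:20-13:50, 13:55-17:00 (subtract 5h to convert from UTC+5).
Sofia ∩ Teo: 12:35-17:00.
Sofia ∩ Teo ∩ Oliver: 12:35-14:05, 14:55-16:25.
Sofia ∩ Teo ∩ Oliver ∩ Emeka: 13:10-13:35, 14:55-16:25.
Sofia ∩ Teo ∩ Oliver ∩ Emeka ∩ Ana: 13:10-13:35, 14:55-16:25.
The longest is 14:55-16:25 at 90 minutes.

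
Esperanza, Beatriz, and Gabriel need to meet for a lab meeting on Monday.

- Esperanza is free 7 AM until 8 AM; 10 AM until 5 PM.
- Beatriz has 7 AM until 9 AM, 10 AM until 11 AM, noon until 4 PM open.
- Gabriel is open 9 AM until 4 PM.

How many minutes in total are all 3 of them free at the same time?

300

Esperanza ∩ Beatriz: 07:00-08:00, 10:00-11:00, 12:00-16:00.
Esperanza ∩ Beatriz ∩ Gabriel: 10:00-11:00, 12:00-16:00.
Those are the intersection windows.
Summing the common windows: 60 + 240 = 300 minutes.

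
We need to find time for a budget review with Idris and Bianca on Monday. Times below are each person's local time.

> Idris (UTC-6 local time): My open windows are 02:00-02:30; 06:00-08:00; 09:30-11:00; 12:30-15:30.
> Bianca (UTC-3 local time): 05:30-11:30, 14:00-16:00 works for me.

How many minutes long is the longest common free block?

Idris in UTC: 08:00-08:30, 12:00-14:00, 15:30-17:00, 18:30-21:30 (add 6h to convert from UTC-6).
Bianca in UTC: 08:30-14:30, 17:00-19:00 (add 3h to convert from UTC-3).
Idris ∩ Bianca: 12:00-14:00, 18:30-19:00.
So the common availability across everyone is 12:00-14:00, 18:30-19:00.
The longest is 12:00-14:00 at 120 minutes.

120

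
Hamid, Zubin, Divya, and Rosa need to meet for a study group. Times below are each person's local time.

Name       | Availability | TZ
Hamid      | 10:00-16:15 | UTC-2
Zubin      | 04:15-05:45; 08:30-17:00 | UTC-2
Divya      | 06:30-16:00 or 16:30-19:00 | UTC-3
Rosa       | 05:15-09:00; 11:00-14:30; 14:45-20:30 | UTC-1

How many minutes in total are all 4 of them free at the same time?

360

Hamid in UTC: 12:00-18:15 (add 2h to convert from UTC-2).
Zubin in UTC: 06:15-07:45, 10:30-19:00 (add 2h to convert from UTC-2).
Divya in UTC: 09:30-19:00, 19:30-22:00 (add 3h to convert from UTC-3).
Rosa in UTC: 06:15-10:00, 12:00-15:30, 15:45-21:30 (add 1h to convert from UTC-1).
Hamid ∩ Zubin: 12:00-18:15.
Hamid ∩ Zubin ∩ Divya: 12:00-18:15.
Hamid ∩ Zubin ∩ Divya ∩ Rosa: 12:00-15:30, 15:45-18:15.
Summing the common windows: 210 + 150 = 360 minutes.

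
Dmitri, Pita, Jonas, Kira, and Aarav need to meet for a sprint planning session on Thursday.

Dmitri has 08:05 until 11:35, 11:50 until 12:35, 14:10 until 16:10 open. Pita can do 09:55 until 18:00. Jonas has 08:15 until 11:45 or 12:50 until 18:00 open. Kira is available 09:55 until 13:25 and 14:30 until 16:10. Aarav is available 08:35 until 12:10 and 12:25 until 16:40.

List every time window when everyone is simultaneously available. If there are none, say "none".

09:55-11:35, 14:30-16:10

Dmitri ∩ Pita: 09:55-11:35, 11:50-12:35, 14:10-16:10.
Dmitri ∩ Pita ∩ Jonas: 09:55-11:35, 14:10-16:10.
Dmitri ∩ Pita ∩ Jonas ∩ Kira: 09:55-11:35, 14:30-16:10.
Dmitri ∩ Pita ∩ Jonas ∩ Kira ∩ Aarav: 09:55-11:35, 14:30-16:10.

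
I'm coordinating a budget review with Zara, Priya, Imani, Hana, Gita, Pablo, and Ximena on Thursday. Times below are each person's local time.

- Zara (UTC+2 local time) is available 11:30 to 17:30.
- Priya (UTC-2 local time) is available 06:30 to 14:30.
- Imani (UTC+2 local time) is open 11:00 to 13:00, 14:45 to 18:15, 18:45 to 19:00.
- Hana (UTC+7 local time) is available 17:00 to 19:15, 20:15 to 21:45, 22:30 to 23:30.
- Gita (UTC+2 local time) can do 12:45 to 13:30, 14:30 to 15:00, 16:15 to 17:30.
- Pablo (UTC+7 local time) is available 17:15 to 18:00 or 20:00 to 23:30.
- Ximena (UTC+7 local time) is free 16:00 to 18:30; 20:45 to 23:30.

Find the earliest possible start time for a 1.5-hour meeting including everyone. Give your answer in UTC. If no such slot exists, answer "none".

Zara in UTC: 09:30-15:30 (subtract 2h to convert from UTC+2).
Priya in UTC: 08:30-16:30 (add 2h to convert from UTC-2).
Imani in UTC: 09:00-11:00, 12:45-16:15, 16:45-17:00 (subtract 2h to convert from UTC+2).
Hana in UTC: 10:00-12:15, 13:15-14:45, 15:30-16:30 (subtract 7h to convert from UTC+7).
Gita in UTC: 10:45-11:30, 12:30-13:00, 14:15-15:30 (subtract 2h to convert from UTC+2).
Pablo in UTC: 10:15-11:00, 13:00-16:30 (subtract 7h to convert from UTC+7).
Ximena in UTC: 09:00-11:30, 13:45-16:30 (subtract 7h to convert from UTC+7).
Zara ∩ Priya: 09:30-15:30.
Zara ∩ Priya ∩ Imani: 09:30-11:00, 12:45-15:30.
Zara ∩ Priya ∩ Imani ∩ Hana: 10:00-11:00, 13:15-14:45.
Zara ∩ Priya ∩ Imani ∩ Hana ∩ Gita: 10:45-11:00, 14:15-14:45.
Zara ∩ Priya ∩ Imani ∩ Hana ∩ Gita ∩ Pablo: 10:45-11:00, 14:15-14:45.
Zara ∩ Priya ∩ Imani ∩ Hana ∩ Gita ∩ Pablo ∩ Ximena: 10:45-11:00, 14:15-14:45.
Those are the intersection windows.
No common window is at least 90 minutes long.

none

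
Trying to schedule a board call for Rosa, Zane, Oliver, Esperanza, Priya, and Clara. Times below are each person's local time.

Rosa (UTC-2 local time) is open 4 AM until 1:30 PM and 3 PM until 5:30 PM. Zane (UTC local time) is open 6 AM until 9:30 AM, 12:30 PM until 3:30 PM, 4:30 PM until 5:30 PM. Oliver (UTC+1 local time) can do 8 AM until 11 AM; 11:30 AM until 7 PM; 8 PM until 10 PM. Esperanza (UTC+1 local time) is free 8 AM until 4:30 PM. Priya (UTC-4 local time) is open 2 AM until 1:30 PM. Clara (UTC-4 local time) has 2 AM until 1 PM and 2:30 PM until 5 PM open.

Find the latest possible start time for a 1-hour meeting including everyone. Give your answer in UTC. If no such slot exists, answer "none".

14:30

Rosa in UTC: 06:00-15:30, 17:00-19:30 (add 2h to convert from UTC-2).
Zane in UTC: 06:00-09:30, 12:30-15:30, 16:30-17:30.
Oliver in UTC: 07:00-10:00, 10:30-18:00, 19:00-21:00 (subtract 1h to convert from UTC+1).
Esperanza in UTC: 07:00-15:30 (subtract 1h to convert from UTC+1).
Priya in UTC: 06:00-17:30 (add 4h to convert from UTC-4).
Clara in UTC: 06:00-17:00, 18:30-21:00 (add 4h to convert from UTC-4).
Rosa ∩ Zane: 06:00-09:30, 12:30-15:30, 17:00-17:30.
Rosa ∩ Zane ∩ Oliver: 07:00-09:30, 12:30-15:30, 17:00-17:30.
Rosa ∩ Zane ∩ Oliver ∩ Esperanza: 07:00-09:30, 12:30-15:30.
Rosa ∩ Zane ∩ Oliver ∩ Esperanza ∩ Priya: 07:00-09:30, 12:30-15:30.
Rosa ∩ Zane ∩ Oliver ∩ Esperanza ∩ Priya ∩ Clara: 07:00-09:30, 12:30-15:30.
The last common window of at least 60 minutes is 12:30-15:30; a 60-minute meeting can start as late as 14:30 and still end by 15:30.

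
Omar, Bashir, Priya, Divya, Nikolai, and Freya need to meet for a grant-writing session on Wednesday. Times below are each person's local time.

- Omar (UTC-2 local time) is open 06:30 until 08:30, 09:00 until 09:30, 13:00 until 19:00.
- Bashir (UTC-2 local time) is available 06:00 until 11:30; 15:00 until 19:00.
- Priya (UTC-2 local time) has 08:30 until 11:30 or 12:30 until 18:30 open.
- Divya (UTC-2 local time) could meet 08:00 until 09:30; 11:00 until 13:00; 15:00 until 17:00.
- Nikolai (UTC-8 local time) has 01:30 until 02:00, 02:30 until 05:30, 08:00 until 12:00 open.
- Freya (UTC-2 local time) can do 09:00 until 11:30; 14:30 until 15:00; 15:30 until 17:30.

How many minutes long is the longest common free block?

90

Omar in UTC: 08:30-10:30, 11:00-11:30, 15:00-21:00 (add 2h to convert from UTC-2).
Bashir in UTC: 08:00-13:30, 17:00-21:00 (add 2h to convert from UTC-2).
Priya in UTC: 10:30-13:30, 14:30-20:30 (add 2h to convert from UTC-2).
Divya in UTC: 10:00-11:30, 13:00-15:00, 17:00-19:00 (add 2h to convert from UTC-2).
Nikolai in UTC: 09:30-10:00, 10:30-13:30, 16:00-20:00 (add 8h to convert from UTC-8).
Freya in UTC: 11:00-13:30, 16:30-17:00, 17:30-19:30 (add 2h to convert from UTC-2).
Omar ∩ Bashir: 08:30-10:30, 11:00-11:30, 17:00-21:00.
Omar ∩ Bashir ∩ Priya: 11:00-11:30, 17:00-20:30.
Omar ∩ Bashir ∩ Priya ∩ Divya: 11:00-11:30, 17:00-19:00.
Omar ∩ Bashir ∩ Priya ∩ Divya ∩ Nikolai: 11:00-11:30, 17:00-19:00.
Omar ∩ Bashir ∩ Priya ∩ Divya ∩ Nikolai ∩ Freya: 11:00-11:30, 17:30-19:00.
The longest is 17:30-19:00 at 90 minutes.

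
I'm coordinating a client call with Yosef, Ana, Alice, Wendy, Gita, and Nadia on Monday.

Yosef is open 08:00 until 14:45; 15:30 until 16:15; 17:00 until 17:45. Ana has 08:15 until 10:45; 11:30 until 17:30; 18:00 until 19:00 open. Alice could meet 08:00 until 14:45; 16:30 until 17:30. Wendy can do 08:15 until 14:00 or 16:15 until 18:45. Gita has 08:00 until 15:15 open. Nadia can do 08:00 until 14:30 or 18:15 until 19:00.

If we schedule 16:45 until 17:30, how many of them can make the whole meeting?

Ana, Alice, and Wendy can make the full 16:45-17:30 slot — that's 3.

3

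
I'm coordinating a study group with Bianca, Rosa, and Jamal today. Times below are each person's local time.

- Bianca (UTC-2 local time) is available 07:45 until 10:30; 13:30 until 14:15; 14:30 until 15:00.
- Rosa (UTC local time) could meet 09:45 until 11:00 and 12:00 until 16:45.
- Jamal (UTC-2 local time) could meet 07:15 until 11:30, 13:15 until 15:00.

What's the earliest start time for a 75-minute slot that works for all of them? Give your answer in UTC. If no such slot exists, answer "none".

Bianca in UTC: 09:45-12:30, 15:30-16:15, 16:30-17:00 (add 2h to convert from UTC-2).
Rosa in UTC: 09:45-11:00, 12:00-16:45.
Jamal in UTC: 09:15-13:30, 15:15-17:00 (add 2h to convert from UTC-2).
Bianca ∩ Rosa: 09:45-11:00, 12:00-12:30, 15:30-16:15, 16:30-16:45.
Bianca ∩ Rosa ∩ Jamal: 09:45-11:00, 12:00-12:30, 15:30-16:15, 16:30-16:45.
The first common window of at least 75 minutes is 09:45-11:00, so the earliest start is 09:45.

09:45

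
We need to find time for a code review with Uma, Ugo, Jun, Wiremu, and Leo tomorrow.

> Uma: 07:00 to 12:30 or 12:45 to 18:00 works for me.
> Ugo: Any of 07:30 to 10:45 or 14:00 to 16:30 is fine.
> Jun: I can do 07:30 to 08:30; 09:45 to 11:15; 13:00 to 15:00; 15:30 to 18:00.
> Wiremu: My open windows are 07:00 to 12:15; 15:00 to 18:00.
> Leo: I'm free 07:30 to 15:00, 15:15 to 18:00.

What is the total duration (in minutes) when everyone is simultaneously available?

Uma ∩ Ugo: 07:30-10:45, 14:00-16:30.
Uma ∩ Ugo ∩ Jun: 07:30-08:30, 09:45-10:45, 14:00-15:00, 15:30-16:30.
Uma ∩ Ugo ∩ Jun ∩ Wiremu: 07:30-08:30, 09:45-10:45, 15:30-16:30.
Uma ∩ Ugo ∩ Jun ∩ Wiremu ∩ Leo: 07:30-08:30, 09:45-10:45, 15:30-16:30.
Those are the intersection windows.
Summing the common windows: 60 + 60 + 60 = 180 minutes.

180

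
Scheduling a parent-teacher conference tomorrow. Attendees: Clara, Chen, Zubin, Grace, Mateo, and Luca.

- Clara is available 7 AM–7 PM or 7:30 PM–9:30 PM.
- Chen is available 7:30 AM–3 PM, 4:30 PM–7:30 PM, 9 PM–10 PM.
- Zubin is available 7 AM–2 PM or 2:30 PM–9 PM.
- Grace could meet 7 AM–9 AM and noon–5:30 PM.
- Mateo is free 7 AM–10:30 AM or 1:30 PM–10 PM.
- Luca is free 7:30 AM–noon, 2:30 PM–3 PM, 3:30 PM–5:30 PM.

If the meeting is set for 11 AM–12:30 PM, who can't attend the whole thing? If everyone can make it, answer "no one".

Clara: free for 11:00-12:30. Chen: free for 11:00-12:30. Zubin: free for 11:00-12:30. Grace: not fully free for 11:00-12:30. Mateo: not fully free for 11:00-12:30. Luca: not fully free for 11:00-12:30.

Grace, Luca, Mateo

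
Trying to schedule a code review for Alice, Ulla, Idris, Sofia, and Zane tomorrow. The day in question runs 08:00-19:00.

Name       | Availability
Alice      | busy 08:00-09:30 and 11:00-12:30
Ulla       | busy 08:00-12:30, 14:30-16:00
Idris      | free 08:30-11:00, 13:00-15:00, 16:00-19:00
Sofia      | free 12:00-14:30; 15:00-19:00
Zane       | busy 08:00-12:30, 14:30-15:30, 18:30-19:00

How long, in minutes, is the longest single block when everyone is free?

Alice free: 09:30-11:00, 12:30-19:00 (invert busy blocks within the working day).
Ulla free: 12:30-14:30, 16:00-19:00 (invert busy blocks within the working day).
Idris free: 08:30-11:00, 13:00-15:00, 16:00-19:00.
Sofia free: 12:00-14:30, 15:00-19:00.
Zane free: 12:30-14:30, 15:30-18:30 (invert busy blocks within the working day).
Alice ∩ Ulla: 12:30-14:30, 16:00-19:00.
Alice ∩ Ulla ∩ Idris: 13:00-14:30, 16:00-19:00.
Alice ∩ Ulla ∩ Idris ∩ Sofia: 13:00-14:30, 16:00-19:00.
Alice ∩ Ulla ∩ Idris ∩ Sofia ∩ Zane: 13:00-14:30, 16:00-18:30.
Those are the intersection windows.
The longest is 16:00-18:30 at 150 minutes.

150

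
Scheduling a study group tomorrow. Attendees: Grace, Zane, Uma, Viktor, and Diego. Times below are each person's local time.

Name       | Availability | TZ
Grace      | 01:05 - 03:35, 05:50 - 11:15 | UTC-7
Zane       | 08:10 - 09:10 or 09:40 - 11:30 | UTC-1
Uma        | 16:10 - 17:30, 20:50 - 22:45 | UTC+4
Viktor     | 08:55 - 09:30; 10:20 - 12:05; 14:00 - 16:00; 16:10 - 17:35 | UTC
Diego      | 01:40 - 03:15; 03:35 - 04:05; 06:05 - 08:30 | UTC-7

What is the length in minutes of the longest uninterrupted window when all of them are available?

Grace in UTC: 08:05-10:35, 12:50-18:15 (add 7h to convert from UTC-7).
Zane in UTC: 09:10-10:10, 10:40-12:30 (add 1h to convert from UTC-1).
Uma in UTC: 12:10-13:30, 16:50-18:45 (subtract 4h to convert from UTC+4).
Viktor in UTC: 08:55-09:30, 10:20-12:05, 14:00-16:00, 16:10-17:35.
Diego in UTC: 08:40-10:15, 10:35-11:05, 13:05-15:30 (add 7h to convert from UTC-7).
Grace ∩ Zane: 09:10-10:10.
Grace ∩ Zane ∩ Uma: ∅.
Grace ∩ Zane ∩ Uma ∩ Viktor: ∅.
Grace ∩ Zane ∩ Uma ∩ Viktor ∩ Diego: ∅.
There is no time when everyone is free.
No common window exists, so the longest block is 0 minutes.

0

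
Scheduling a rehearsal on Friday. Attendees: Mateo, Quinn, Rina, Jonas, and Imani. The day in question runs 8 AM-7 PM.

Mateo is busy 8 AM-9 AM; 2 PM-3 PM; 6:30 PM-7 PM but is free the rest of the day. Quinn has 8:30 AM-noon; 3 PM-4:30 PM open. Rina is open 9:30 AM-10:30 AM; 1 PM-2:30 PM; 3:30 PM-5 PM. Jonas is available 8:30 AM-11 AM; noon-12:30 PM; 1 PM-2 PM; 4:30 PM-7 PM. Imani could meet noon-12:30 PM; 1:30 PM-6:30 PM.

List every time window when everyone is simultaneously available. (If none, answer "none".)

Mateo free: 09:00-14:00, 15:00-18:30 (invert busy blocks within the working day).
Quinn free: 08:30-12:00, 15:00-16:30.
Rina free: 09:30-10:30, 13:00-14:30, 15:30-17:00.
Jonas free: 08:30-11:00, 12:00-12:30, 13:00-14:00, 16:30-19:00.
Imani free: 12:00-12:30, 13:30-18:30.
Mateo ∩ Quinn: 09:00-12:00, 15:00-16:30.
Mateo ∩ Quinn ∩ Rina: 09:30-10:30, 15:30-16:30.
Mateo ∩ Quinn ∩ Rina ∩ Jonas: 09:30-10:30.
Mateo ∩ Quinn ∩ Rina ∩ Jonas ∩ Imani: ∅.
There is no time when everyone is free.

none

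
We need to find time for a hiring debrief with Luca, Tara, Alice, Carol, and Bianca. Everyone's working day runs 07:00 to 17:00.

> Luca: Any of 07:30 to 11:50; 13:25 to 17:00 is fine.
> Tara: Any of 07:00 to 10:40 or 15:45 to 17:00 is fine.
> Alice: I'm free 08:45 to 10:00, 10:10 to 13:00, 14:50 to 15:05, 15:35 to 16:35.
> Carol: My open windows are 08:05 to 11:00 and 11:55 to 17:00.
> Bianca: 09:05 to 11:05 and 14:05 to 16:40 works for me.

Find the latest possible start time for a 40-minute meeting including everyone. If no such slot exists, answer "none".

Luca ∩ Tara: 07:30-10:40, 15:45-17:00.
Luca ∩ Tara ∩ Alice: 08:45-10:00, 10:10-10:40, 15:45-16:35.
Luca ∩ Tara ∩ Alice ∩ Carol: 08:45-10:00, 10:10-10:40, 15:45-16:35.
Luca ∩ Tara ∩ Alice ∩ Carol ∩ Bianca: 09:05-10:00, 10:10-10:40, 15:45-16:35.
The last common window of at least 40 minutes is 15:45-16:35; a 40-minute meeting can start as late as 15:55 and still end by 16:35.

15:55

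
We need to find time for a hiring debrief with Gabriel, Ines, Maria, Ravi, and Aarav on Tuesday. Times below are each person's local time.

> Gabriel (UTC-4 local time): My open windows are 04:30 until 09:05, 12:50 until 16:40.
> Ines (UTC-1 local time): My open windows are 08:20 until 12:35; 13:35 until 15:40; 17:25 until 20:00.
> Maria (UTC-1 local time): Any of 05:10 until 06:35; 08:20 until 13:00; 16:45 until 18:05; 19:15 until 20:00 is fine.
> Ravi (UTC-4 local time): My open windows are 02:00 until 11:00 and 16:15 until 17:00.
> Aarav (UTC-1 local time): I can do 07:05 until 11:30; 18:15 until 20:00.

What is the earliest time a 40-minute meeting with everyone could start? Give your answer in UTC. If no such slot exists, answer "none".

Gabriel in UTC: 08:30-13:05, 16:50-20:40 (add 4h to convert from UTC-4).
Ines in UTC: 09:20-13:35, 14:35-16:40, 18:25-21:00 (add 1h to convert from UTC-1).
Maria in UTC: 06:10-07:35, 09:20-14:00, 17:45-19:05, 20:15-21:00 (add 1h to convert from UTC-1).
Ravi in UTC: 06:00-15:00, 20:15-21:00 (add 4h to convert from UTC-4).
Aarav in UTC: 08:05-12:30, 19:15-21:00 (add 1h to convert from UTC-1).
Gabriel ∩ Ines: 09:20-13:05, 18:25-20:40.
Gabriel ∩ Ines ∩ Maria: 09:20-13:05, 18:25-19:05, 20:15-20:40.
Gabriel ∩ Ines ∩ Maria ∩ Ravi: 09:20-13:05, 20:15-20:40.
Gabriel ∩ Ines ∩ Maria ∩ Ravi ∩ Aarav: 09:20-12:30, 20:15-20:40.
So the common availability across everyone is 09:20-12:30, 20:15-20:40.
The first common window of at least 40 minutes is 09:20-12:30, so the earliest start is 09:20.

09:20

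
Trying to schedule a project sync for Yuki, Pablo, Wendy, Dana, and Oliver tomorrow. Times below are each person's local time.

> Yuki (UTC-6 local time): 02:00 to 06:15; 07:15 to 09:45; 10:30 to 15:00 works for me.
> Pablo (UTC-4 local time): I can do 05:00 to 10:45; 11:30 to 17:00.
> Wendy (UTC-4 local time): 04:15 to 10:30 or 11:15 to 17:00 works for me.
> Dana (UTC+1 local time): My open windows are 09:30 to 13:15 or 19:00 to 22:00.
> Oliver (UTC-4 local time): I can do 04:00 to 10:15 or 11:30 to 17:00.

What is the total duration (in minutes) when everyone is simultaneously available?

375

Yuki in UTC: 08:00-12:15, 13:15-15:45, 16:30-21:00 (add 6h to convert from UTC-6).
Pablo in UTC: 09:00-14:45, 15:30-21:00 (add 4h to convert from UTC-4).
Wendy in UTC: 08:15-14:30, 15:15-21:00 (add 4h to convert from UTC-4).
Dana in UTC: 08:30-12:15, 18:00-21:00 (subtract 1h to convert from UTC+1).
Oliver in UTC: 08:00-14:15, 15:30-21:00 (add 4h to convert from UTC-4).
Yuki ∩ Pablo: 09:00-12:15, 13:15-14:45, 15:30-15:45, 16:30-21:00.
Yuki ∩ Pablo ∩ Wendy: 09:00-12:15, 13:15-14:30, 15:30-15:45, 16:30-21:00.
Yuki ∩ Pablo ∩ Wendy ∩ Dana: 09:00-12:15, 18:00-21:00.
Yuki ∩ Pablo ∩ Wendy ∩ Dana ∩ Oliver: 09:00-12:15, 18:00-21:00.
Summing the common windows: 195 + 180 = 375 minutes.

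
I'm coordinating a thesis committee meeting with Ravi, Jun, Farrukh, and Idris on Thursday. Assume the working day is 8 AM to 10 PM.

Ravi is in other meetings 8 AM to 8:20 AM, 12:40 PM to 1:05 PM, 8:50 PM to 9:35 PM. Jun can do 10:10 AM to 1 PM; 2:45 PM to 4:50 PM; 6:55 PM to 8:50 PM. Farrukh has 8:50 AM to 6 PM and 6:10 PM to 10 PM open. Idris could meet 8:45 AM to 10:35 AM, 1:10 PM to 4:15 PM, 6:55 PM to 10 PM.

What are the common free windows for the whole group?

10:10-10:35, 14:45-16:15, 18:55-20:50

Ravi free: 08:20-12:40, 13:05-20:50, 21:35-22:00 (invert busy blocks within the working day).
Jun free: 10:10-13:00, 14:45-16:50, 18:55-20:50.
Farrukh free: 08:50-18:00, 18:10-22:00.
Idris free: 08:45-10:35, 13:10-16:15, 18:55-22:00.
Ravi ∩ Jun: 10:10-12:40, 14:45-16:50, 18:55-20:50.
Ravi ∩ Jun ∩ Farrukh: 10:10-12:40, 14:45-16:50, 18:55-20:50.
Ravi ∩ Jun ∩ Farrukh ∩ Idris: 10:10-10:35, 14:45-16:15, 18:55-20:50.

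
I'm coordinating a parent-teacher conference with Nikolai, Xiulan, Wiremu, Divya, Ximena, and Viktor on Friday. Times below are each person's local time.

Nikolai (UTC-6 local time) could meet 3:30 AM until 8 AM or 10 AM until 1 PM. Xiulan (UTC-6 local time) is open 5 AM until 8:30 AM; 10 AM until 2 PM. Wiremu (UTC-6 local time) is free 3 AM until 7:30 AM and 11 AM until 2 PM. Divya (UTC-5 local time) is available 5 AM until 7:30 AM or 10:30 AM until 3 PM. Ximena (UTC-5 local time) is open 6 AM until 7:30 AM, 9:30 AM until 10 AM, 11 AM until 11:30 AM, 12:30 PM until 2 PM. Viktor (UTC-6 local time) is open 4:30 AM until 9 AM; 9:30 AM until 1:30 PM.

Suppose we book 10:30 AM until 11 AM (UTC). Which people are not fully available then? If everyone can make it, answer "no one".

Ximena, Xiulan

Nikolai in UTC: 09:30-14:00, 16:00-19:00 (add 6h to convert from UTC-6).
Xiulan in UTC: 11:00-14:30, 16:00-20:00 (add 6h to convert from UTC-6).
Wiremu in UTC: 09:00-13:30, 17:00-20:00 (add 6h to convert from UTC-6).
Divya in UTC: 10:00-12:30, 15:30-20:00 (add 5h to convert from UTC-5).
Ximena in UTC: 11:00-12:30, 14:30-15:00, 16:00-16:30, 17:30-19:00 (add 5h to convert from UTC-5).
Viktor in UTC: 10:30-15:00, 15:30-19:30 (add 6h to convert from UTC-6).
Nikolai: free for 10:30-11:00. Xiulan: not fully free for 10:30-11:00. Wiremu: free for 10:30-11:00. Divya: free for 10:30-11:00. Ximena: not fully free for 10:30-11:00. Viktor: free for 10:30-11:00.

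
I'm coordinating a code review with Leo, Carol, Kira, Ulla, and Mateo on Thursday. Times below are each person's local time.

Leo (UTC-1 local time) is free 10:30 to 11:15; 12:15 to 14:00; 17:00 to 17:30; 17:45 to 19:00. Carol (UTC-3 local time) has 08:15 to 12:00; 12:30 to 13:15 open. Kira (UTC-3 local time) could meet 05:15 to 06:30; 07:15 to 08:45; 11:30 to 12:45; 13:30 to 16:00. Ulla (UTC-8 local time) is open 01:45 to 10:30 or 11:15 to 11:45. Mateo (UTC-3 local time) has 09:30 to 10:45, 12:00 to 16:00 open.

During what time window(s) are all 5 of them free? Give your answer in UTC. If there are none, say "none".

none

Leo in UTC: 11:30-12:15, 13:15-15:00, 18:00-18:30, 18:45-20:00 (add 1h to convert from UTC-1).
Carol in UTC: 11:15-15:00, 15:30-16:15 (add 3h to convert from UTC-3).
Kira in UTC: 08:15-09:30, 10:15-11:45, 14:30-15:45, 16:30-19:00 (add 3h to convert from UTC-3).
Ulla in UTC: 09:45-18:30, 19:15-19:45 (add 8h to convert from UTC-8).
Mateo in UTC: 12:30-13:45, 15:00-19:00 (add 3h to convert from UTC-3).
Leo ∩ Carol: 11:30-12:15, 13:15-15:00.
Leo ∩ Carol ∩ Kira: 11:30-11:45, 14:30-15:00.
Leo ∩ Carol ∩ Kira ∩ Ulla: 11:30-11:45, 14:30-15:00.
Leo ∩ Carol ∩ Kira ∩ Ulla ∩ Mateo: ∅.
There is no time when everyone is free.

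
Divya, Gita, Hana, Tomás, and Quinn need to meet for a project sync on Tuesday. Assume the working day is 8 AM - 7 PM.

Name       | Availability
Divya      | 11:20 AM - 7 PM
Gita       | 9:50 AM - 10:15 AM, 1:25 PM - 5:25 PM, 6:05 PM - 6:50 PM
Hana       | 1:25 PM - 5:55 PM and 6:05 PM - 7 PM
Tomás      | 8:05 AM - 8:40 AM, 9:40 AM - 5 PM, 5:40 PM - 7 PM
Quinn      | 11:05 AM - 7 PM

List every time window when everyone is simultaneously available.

13:25-17:00, 18:05-18:50

Divya ∩ Gita: 13:25-17:25, 18:05-18:50.
Divya ∩ Gita ∩ Hana: 13:25-17:25, 18:05-18:50.
Divya ∩ Gita ∩ Hana ∩ Tomás: 13:25-17:00, 18:05-18:50.
Divya ∩ Gita ∩ Hana ∩ Tomás ∩ Quinn: 13:25-17:00, 18:05-18:50.
So the common availability across everyone is 13:25-17:00, 18:05-18:50.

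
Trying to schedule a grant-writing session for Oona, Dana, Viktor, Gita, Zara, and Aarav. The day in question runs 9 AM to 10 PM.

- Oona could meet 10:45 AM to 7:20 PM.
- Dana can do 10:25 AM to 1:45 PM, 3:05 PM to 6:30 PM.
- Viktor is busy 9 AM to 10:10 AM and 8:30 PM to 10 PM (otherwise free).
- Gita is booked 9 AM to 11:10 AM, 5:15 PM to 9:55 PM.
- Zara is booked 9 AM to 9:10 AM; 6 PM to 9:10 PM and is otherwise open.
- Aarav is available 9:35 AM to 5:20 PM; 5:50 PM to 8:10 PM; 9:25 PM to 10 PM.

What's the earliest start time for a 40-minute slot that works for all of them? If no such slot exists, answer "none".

11:10

Oona free: 10:45-19:20.
Dana free: 10:25-13:45, 15:05-18:30.
Viktor free: 10:10-20:30 (invert busy blocks within the working day).
Gita free: 11:10-17:15, 21:55-22:00 (invert busy blocks within the working day).
Zara free: 09:10-18:00, 21:10-22:00 (invert busy blocks within the working day).
Aarav free: 09:35-17:20, 17:50-20:10, 21:25-22:00.
Oona ∩ Dana: 10:45-13:45, 15:05-18:30.
Oona ∩ Dana ∩ Viktor: 10:45-13:45, 15:05-18:30.
Oona ∩ Dana ∩ Viktor ∩ Gita: 11:10-13:45, 15:05-17:15.
Oona ∩ Dana ∩ Viktor ∩ Gita ∩ Zara: 11:10-13:45, 15:05-17:15.
Oona ∩ Dana ∩ Viktor ∩ Gita ∩ Zara ∩ Aarav: 11:10-13:45, 15:05-17:15.
The first common window of at least 40 minutes is 11:10-13:45, so the earliest start is 11:10.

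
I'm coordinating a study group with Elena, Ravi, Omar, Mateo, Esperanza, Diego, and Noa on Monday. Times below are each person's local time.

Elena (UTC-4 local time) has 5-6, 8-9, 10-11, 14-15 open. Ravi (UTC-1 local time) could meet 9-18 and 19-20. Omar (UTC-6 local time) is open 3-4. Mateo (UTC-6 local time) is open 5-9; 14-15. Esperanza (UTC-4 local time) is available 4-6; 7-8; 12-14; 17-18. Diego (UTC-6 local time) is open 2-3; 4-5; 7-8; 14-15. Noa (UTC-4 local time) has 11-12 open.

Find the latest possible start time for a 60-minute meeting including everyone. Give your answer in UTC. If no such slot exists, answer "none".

Elena in UTC: 09:00-10:00, 12:00-13:00, 14:00-15:00, 18:00-19:00 (add 4h to convert from UTC-4).
Ravi in UTC: 10:00-19:00, 20:00-21:00 (add 1h to convert from UTC-1).
Omar in UTC: 09:00-10:00 (add 6h to convert from UTC-6).
Mateo in UTC: 11:00-15:00, 20:00-21:00 (add 6h to convert from UTC-6).
Esperanza in UTC: 08:00-10:00, 11:00-12:00, 16:00-18:00, 21:00-22:00 (add 4h to convert from UTC-4).
Diego in UTC: 08:00-09:00, 10:00-11:00, 13:00-14:00, 20:00-21:00 (add 6h to convert from UTC-6).
Noa in UTC: 15:00-16:00 (add 4h to convert from UTC-4).
Elena ∩ Ravi: 12:00-13:00, 14:00-15:00, 18:00-19:00.
Elena ∩ Ravi ∩ Omar: ∅.
Elena ∩ Ravi ∩ Omar ∩ Mateo: ∅.
Elena ∩ Ravi ∩ Omar ∩ Mateo ∩ Esperanza: ∅.
Elena ∩ Ravi ∩ Omar ∩ Mateo ∩ Esperanza ∩ Diego: ∅.
Elena ∩ Ravi ∩ Omar ∩ Mateo ∩ Esperanza ∩ Diego ∩ Noa: ∅.
There is no time when everyone is free.
No common window is at least 60 minutes long.

none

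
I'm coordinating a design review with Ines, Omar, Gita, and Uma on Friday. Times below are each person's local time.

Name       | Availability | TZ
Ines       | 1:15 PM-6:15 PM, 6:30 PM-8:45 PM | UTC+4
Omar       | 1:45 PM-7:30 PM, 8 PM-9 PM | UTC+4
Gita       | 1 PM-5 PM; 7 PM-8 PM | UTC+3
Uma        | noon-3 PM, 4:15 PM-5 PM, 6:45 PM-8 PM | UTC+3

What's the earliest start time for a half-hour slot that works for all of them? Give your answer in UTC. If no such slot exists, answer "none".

10:00

Ines in UTC: 09:15-14:15, 14:30-16:45 (subtract 4h to convert from UTC+4).
Omar in UTC: 09:45-15:30, 16:00-17:00 (subtract 4h to convert from UTC+4).
Gita in UTC: 10:00-14:00, 16:00-17:00 (subtract 3h to convert from UTC+3).
Uma in UTC: 09:00-12:00, 13:15-14:00, 15:45-17:00 (subtract 3h to convert from UTC+3).
Ines ∩ Omar: 09:45-14:15, 14:30-15:30, 16:00-16:45.
Ines ∩ Omar ∩ Gita: 10:00-14:00, 16:00-16:45.
Ines ∩ Omar ∩ Gita ∩ Uma: 10:00-12:00, 13:15-14:00, 16:00-16:45.
The first common window of at least 30 minutes is 10:00-12:00, so the earliest start is 10:00.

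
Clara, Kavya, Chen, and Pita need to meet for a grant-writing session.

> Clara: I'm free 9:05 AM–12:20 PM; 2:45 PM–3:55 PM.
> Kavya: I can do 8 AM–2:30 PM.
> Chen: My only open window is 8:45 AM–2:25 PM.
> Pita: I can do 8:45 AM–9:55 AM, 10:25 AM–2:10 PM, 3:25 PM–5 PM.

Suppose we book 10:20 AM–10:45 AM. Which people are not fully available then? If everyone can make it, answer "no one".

Clara: free for 10:20-10:45. Kavya: free for 10:20-10:45. Chen: free for 10:20-10:45. Pita: not fully free for 10:20-10:45.

Pita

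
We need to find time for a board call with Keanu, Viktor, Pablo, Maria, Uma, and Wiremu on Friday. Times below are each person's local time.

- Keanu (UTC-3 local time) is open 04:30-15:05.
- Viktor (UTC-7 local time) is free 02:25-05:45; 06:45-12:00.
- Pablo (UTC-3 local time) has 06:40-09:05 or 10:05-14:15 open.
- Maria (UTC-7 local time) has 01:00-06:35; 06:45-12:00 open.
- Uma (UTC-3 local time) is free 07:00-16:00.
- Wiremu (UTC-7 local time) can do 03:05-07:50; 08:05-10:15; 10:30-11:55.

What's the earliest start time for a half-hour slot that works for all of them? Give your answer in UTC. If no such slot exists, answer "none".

Keanu in UTC: 07:30-18:05 (add 3h to convert from UTC-3).
Viktor in UTC: 09:25-12:45, 13:45-19:00 (add 7h to convert from UTC-7).
Pablo in UTC: 09:40-12:05, 13:05-17:15 (add 3h to convert from UTC-3).
Maria in UTC: 08:00-13:35, 13:45-19:00 (add 7h to convert from UTC-7).
Uma in UTC: 10:00-19:00 (add 3h to convert from UTC-3).
Wiremu in UTC: 10:05-14:50, 15:05-17:15, 17:30-18:55 (add 7h to convert from UTC-7).
Keanu ∩ Viktor: 09:25-12:45, 13:45-18:05.
Keanu ∩ Viktor ∩ Pablo: 09:40-12:05, 13:45-17:15.
Keanu ∩ Viktor ∩ Pablo ∩ Maria: 09:40-12:05, 13:45-17:15.
Keanu ∩ Viktor ∩ Pablo ∩ Maria ∩ Uma: 10:00-12:05, 13:45-17:15.
Keanu ∩ Viktor ∩ Pablo ∩ Maria ∩ Uma ∩ Wiremu: 10:05-12:05, 13:45-14:50, 15:05-17:15.
The first common window of at least 30 minutes is 10:05-12:05, so the earliest start is 10:05.

10:05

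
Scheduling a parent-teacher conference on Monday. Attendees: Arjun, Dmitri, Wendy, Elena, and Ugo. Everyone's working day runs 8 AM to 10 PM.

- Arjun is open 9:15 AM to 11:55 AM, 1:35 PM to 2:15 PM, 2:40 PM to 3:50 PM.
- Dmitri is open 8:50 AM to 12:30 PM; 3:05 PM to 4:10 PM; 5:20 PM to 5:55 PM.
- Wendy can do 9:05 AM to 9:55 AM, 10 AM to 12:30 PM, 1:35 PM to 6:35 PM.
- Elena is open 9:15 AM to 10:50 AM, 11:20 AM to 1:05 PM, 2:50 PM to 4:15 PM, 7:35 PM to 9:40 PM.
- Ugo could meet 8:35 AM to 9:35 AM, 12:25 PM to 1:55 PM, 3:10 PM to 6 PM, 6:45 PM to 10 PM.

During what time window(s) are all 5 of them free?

Arjun ∩ Dmitri: 09:15-11:55, 15:05-15:50.
Arjun ∩ Dmitri ∩ Wendy: 09:15-09:55, 10:00-11:55, 15:05-15:50.
Arjun ∩ Dmitri ∩ Wendy ∩ Elena: 09:15-09:55, 10:00-10:50, 11:20-11:55, 15:05-15:50.
Arjun ∩ Dmitri ∩ Wendy ∩ Elena ∩ Ugo: 09:15-09:35, 15:10-15:50.

09:15-09:35, 15:10-15:50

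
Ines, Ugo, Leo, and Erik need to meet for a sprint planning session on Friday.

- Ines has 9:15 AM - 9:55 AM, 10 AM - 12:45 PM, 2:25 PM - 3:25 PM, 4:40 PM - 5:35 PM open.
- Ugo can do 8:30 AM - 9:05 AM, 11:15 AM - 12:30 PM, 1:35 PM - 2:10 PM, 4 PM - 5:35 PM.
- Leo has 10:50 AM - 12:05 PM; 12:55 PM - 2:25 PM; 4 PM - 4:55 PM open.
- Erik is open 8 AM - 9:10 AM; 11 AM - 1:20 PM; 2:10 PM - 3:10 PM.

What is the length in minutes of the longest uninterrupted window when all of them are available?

Ines ∩ Ugo: 11:15-12:30, 16:40-17:35.
Ines ∩ Ugo ∩ Leo: 11:15-12:05, 16:40-16:55.
Ines ∩ Ugo ∩ Leo ∩ Erik: 11:15-12:05.
The longest is 11:15-12:05 at 50 minutes.

50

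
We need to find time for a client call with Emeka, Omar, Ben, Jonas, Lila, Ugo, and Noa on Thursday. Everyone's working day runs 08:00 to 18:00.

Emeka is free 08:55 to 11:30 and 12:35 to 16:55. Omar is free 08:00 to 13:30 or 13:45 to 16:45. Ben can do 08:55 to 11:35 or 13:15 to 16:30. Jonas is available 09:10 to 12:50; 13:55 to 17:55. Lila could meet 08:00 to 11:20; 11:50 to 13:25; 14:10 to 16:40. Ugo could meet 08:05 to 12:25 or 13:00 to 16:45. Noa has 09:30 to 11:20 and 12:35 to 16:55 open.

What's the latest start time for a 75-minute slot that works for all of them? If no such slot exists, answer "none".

Emeka ∩ Omar: 08:55-11:30, 12:35-13:30, 13:45-16:45.
Emeka ∩ Omar ∩ Ben: 08:55-11:30, 13:15-13:30, 13:45-16:30.
Emeka ∩ Omar ∩ Ben ∩ Jonas: 09:10-11:30, 13:55-16:30.
Emeka ∩ Omar ∩ Ben ∩ Jonas ∩ Lila: 09:10-11:20, 14:10-16:30.
Emeka ∩ Omar ∩ Ben ∩ Jonas ∩ Lila ∩ Ugo: 09:10-11:20, 14:10-16:30.
Emeka ∩ Omar ∩ Ben ∩ Jonas ∩ Lila ∩ Ugo ∩ Noa: 09:30-11:20, 14:10-16:30.
The last common window of at least 75 minutes is 14:10-16:30; a 75-minute meeting can start as late as 15:15 and still end by 16:30.

15:15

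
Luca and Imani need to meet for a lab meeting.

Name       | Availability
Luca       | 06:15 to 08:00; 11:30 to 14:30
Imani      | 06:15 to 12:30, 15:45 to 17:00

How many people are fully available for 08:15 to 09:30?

1

Imani can make the full 08:15-09:30 slot — that's 1.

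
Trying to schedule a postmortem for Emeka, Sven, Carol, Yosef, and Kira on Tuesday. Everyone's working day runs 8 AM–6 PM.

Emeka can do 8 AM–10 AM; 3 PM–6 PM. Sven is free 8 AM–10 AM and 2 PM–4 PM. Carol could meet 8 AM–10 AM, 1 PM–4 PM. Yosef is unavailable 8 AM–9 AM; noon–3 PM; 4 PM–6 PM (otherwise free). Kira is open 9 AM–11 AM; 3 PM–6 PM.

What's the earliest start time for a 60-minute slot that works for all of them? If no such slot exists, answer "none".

09:00

Emeka free: 08:00-10:00, 15:00-18:00.
Sven free: 08:00-10:00, 14:00-16:00.
Carol free: 08:00-10:00, 13:00-16:00.
Yosef free: 09:00-12:00, 15:00-16:00 (invert busy blocks within the working day).
Kira free: 09:00-11:00, 15:00-18:00.
Emeka ∩ Sven: 08:00-10:00, 15:00-16:00.
Emeka ∩ Sven ∩ Carol: 08:00-10:00, 15:00-16:00.
Emeka ∩ Sven ∩ Carol ∩ Yosef: 09:00-10:00, 15:00-16:00.
Emeka ∩ Sven ∩ Carol ∩ Yosef ∩ Kira: 09:00-10:00, 15:00-16:00.
So the common availability across everyone is 09:00-10:00, 15:00-16:00.
The first common window of at least 60 minutes is 09:00-10:00, so the earliest start is 09:00.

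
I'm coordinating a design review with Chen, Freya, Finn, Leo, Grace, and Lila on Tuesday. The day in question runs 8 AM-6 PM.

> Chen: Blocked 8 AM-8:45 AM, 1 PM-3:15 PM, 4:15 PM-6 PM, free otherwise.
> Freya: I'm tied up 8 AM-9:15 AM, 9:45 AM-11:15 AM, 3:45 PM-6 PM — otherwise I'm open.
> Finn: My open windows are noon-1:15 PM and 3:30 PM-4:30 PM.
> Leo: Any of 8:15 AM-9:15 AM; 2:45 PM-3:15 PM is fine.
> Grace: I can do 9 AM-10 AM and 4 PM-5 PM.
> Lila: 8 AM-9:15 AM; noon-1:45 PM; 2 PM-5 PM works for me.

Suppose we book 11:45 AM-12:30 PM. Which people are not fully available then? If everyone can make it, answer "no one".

Finn, Grace, Leo, Lila

Chen free: 08:45-13:00, 15:15-16:15 (invert busy blocks within the working day).
Freya free: 09:15-09:45, 11:15-15:45 (invert busy blocks within the working day).
Finn free: 12:00-13:15, 15:30-16:30.
Leo free: 08:15-09:15, 14:45-15:15.
Grace free: 09:00-10:00, 16:00-17:00.
Lila free: 08:00-09:15, 12:00-13:45, 14:00-17:00.
Chen: free for 11:45-12:30. Freya: free for 11:45-12:30. Finn: not fully free for 11:45-12:30. Leo: not fully free for 11:45-12:30. Grace: not fully free for 11:45-12:30. Lila: not fully free for 11:45-12:30.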